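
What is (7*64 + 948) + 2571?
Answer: 3967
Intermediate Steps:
(7*64 + 948) + 2571 = (448 + 948) + 2571 = 1396 + 2571 = 3967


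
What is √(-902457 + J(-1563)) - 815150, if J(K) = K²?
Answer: -815150 + 12*√10698 ≈ -8.1391e+5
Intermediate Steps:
√(-902457 + J(-1563)) - 815150 = √(-902457 + (-1563)²) - 815150 = √(-902457 + 2442969) - 815150 = √1540512 - 815150 = 12*√10698 - 815150 = -815150 + 12*√10698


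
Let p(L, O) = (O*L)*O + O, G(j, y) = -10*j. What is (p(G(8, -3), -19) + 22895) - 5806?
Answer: -11810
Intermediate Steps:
p(L, O) = O + L*O² (p(L, O) = (L*O)*O + O = L*O² + O = O + L*O²)
(p(G(8, -3), -19) + 22895) - 5806 = (-19*(1 - 10*8*(-19)) + 22895) - 5806 = (-19*(1 - 80*(-19)) + 22895) - 5806 = (-19*(1 + 1520) + 22895) - 5806 = (-19*1521 + 22895) - 5806 = (-28899 + 22895) - 5806 = -6004 - 5806 = -11810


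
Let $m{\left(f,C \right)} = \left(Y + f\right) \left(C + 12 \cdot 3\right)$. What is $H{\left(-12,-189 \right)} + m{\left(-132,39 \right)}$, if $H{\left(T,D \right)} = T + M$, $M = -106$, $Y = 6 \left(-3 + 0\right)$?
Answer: $-11368$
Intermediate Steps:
$Y = -18$ ($Y = 6 \left(-3\right) = -18$)
$m{\left(f,C \right)} = \left(-18 + f\right) \left(36 + C\right)$ ($m{\left(f,C \right)} = \left(-18 + f\right) \left(C + 12 \cdot 3\right) = \left(-18 + f\right) \left(C + 36\right) = \left(-18 + f\right) \left(36 + C\right)$)
$H{\left(T,D \right)} = -106 + T$ ($H{\left(T,D \right)} = T - 106 = -106 + T$)
$H{\left(-12,-189 \right)} + m{\left(-132,39 \right)} = \left(-106 - 12\right) + \left(-648 - 702 + 36 \left(-132\right) + 39 \left(-132\right)\right) = -118 - 11250 = -11368$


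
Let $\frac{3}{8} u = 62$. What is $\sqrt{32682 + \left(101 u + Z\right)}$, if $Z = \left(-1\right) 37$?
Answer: $\frac{\sqrt{444093}}{3} \approx 222.13$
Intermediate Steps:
$u = \frac{496}{3}$ ($u = \frac{8}{3} \cdot 62 = \frac{496}{3} \approx 165.33$)
$Z = -37$
$\sqrt{32682 + \left(101 u + Z\right)} = \sqrt{32682 + \left(101 \cdot \frac{496}{3} - 37\right)} = \sqrt{32682 + \left(\frac{50096}{3} - 37\right)} = \sqrt{32682 + \frac{49985}{3}} = \sqrt{\frac{148031}{3}} = \frac{\sqrt{444093}}{3}$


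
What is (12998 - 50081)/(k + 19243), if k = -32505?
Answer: 37083/13262 ≈ 2.7962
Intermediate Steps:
(12998 - 50081)/(k + 19243) = (12998 - 50081)/(-32505 + 19243) = -37083/(-13262) = -37083*(-1/13262) = 37083/13262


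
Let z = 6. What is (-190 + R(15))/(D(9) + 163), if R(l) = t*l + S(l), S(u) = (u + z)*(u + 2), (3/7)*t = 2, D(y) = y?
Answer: 237/172 ≈ 1.3779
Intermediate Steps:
t = 14/3 (t = (7/3)*2 = 14/3 ≈ 4.6667)
S(u) = (2 + u)*(6 + u) (S(u) = (u + 6)*(u + 2) = (6 + u)*(2 + u) = (2 + u)*(6 + u))
R(l) = 12 + l² + 38*l/3 (R(l) = 14*l/3 + (12 + l² + 8*l) = 12 + l² + 38*l/3)
(-190 + R(15))/(D(9) + 163) = (-190 + (12 + 15² + (38/3)*15))/(9 + 163) = (-190 + (12 + 225 + 190))/172 = (-190 + 427)*(1/172) = 237*(1/172) = 237/172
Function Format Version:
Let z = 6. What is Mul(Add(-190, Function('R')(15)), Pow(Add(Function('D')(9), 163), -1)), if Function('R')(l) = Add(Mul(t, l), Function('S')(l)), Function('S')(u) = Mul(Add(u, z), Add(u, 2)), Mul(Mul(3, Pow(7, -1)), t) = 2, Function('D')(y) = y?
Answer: Rational(237, 172) ≈ 1.3779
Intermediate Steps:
t = Rational(14, 3) (t = Mul(Rational(7, 3), 2) = Rational(14, 3) ≈ 4.6667)
Function('S')(u) = Mul(Add(2, u), Add(6, u)) (Function('S')(u) = Mul(Add(u, 6), Add(u, 2)) = Mul(Add(6, u), Add(2, u)) = Mul(Add(2, u), Add(6, u)))
Function('R')(l) = Add(12, Pow(l, 2), Mul(Rational(38, 3), l)) (Function('R')(l) = Add(Mul(Rational(14, 3), l), Add(12, Pow(l, 2), Mul(8, l))) = Add(12, Pow(l, 2), Mul(Rational(38, 3), l)))
Mul(Add(-190, Function('R')(15)), Pow(Add(Function('D')(9), 163), -1)) = Mul(Add(-190, Add(12, Pow(15, 2), Mul(Rational(38, 3), 15))), Pow(Add(9, 163), -1)) = Mul(Add(-190, Add(12, 225, 190)), Pow(172, -1)) = Mul(Add(-190, 427), Rational(1, 172)) = Mul(237, Rational(1, 172)) = Rational(237, 172)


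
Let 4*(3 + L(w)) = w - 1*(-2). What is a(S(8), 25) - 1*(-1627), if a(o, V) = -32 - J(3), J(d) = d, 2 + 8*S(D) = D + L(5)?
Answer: 1592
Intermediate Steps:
L(w) = -5/2 + w/4 (L(w) = -3 + (w - 1*(-2))/4 = -3 + (w + 2)/4 = -3 + (2 + w)/4 = -3 + (1/2 + w/4) = -5/2 + w/4)
S(D) = -13/32 + D/8 (S(D) = -1/4 + (D + (-5/2 + (1/4)*5))/8 = -1/4 + (D + (-5/2 + 5/4))/8 = -1/4 + (D - 5/4)/8 = -1/4 + (-5/4 + D)/8 = -1/4 + (-5/32 + D/8) = -13/32 + D/8)
a(o, V) = -35 (a(o, V) = -32 - 1*3 = -32 - 3 = -35)
a(S(8), 25) - 1*(-1627) = -35 - 1*(-1627) = -35 + 1627 = 1592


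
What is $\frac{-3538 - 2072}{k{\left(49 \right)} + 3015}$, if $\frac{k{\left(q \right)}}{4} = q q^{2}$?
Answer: $- \frac{5610}{473611} \approx -0.011845$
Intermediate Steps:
$k{\left(q \right)} = 4 q^{3}$ ($k{\left(q \right)} = 4 q q^{2} = 4 q^{3}$)
$\frac{-3538 - 2072}{k{\left(49 \right)} + 3015} = \frac{-3538 - 2072}{4 \cdot 49^{3} + 3015} = - \frac{5610}{4 \cdot 117649 + 3015} = - \frac{5610}{470596 + 3015} = - \frac{5610}{473611}$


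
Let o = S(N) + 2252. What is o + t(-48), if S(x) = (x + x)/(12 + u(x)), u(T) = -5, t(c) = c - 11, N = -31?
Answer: 15289/7 ≈ 2184.1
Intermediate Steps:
t(c) = -11 + c
S(x) = 2*x/7 (S(x) = (x + x)/(12 - 5) = (2*x)/7 = (2*x)*(⅐) = 2*x/7)
o = 15702/7 (o = (2/7)*(-31) + 2252 = -62/7 + 2252 = 15702/7 ≈ 2243.1)
o + t(-48) = 15702/7 + (-11 - 48) = 15702/7 - 59 = 15289/7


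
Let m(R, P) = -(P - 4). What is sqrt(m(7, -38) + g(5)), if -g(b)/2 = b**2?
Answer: 2*I*sqrt(2) ≈ 2.8284*I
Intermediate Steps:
m(R, P) = 4 - P (m(R, P) = -(-4 + P) = 4 - P)
g(b) = -2*b**2
sqrt(m(7, -38) + g(5)) = sqrt((4 - 1*(-38)) - 2*5**2) = sqrt((4 + 38) - 2*25) = sqrt(42 - 50) = sqrt(-8) = 2*I*sqrt(2)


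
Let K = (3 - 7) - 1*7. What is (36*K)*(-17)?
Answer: 6732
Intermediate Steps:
K = -11 (K = -4 - 7 = -11)
(36*K)*(-17) = (36*(-11))*(-17) = -396*(-17) = 6732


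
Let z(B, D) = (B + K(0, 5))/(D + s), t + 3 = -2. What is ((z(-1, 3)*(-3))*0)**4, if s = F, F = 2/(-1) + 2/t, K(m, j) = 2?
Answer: 0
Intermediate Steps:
t = -5 (t = -3 - 2 = -5)
F = -12/5 (F = 2/(-1) + 2/(-5) = 2*(-1) + 2*(-1/5) = -2 - 2/5 = -12/5 ≈ -2.4000)
s = -12/5 ≈ -2.4000
z(B, D) = (2 + B)/(-12/5 + D) (z(B, D) = (B + 2)/(D - 12/5) = (2 + B)/(-12/5 + D))
((z(-1, 3)*(-3))*0)**4 = (((5*(2 - 1)/(-12 + 5*3))*(-3))*0)**4 = (((5*1/(-12 + 15))*(-3))*0)**4 = (((5*1/3)*(-3))*0)**4 = (((5*(1/3)*1)*(-3))*0)**4 = (((5/3)*(-3))*0)**4 = (-5*0)**4 = 0**4 = 0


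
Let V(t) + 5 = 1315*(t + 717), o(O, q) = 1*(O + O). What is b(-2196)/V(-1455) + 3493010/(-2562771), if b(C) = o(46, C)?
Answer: -3390114654682/2487105186225 ≈ -1.3631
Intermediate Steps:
o(O, q) = 2*O (o(O, q) = 1*(2*O) = 2*O)
b(C) = 92 (b(C) = 2*46 = 92)
V(t) = 942850 + 1315*t (V(t) = -5 + 1315*(t + 717) = -5 + 1315*(717 + t) = -5 + (942855 + 1315*t) = 942850 + 1315*t)
b(-2196)/V(-1455) + 3493010/(-2562771) = 92/(942850 + 1315*(-1455)) + 3493010/(-2562771) = 92/(942850 - 1913325) + 3493010*(-1/2562771) = 92/(-970475) - 3493010/2562771 = 92*(-1/970475) - 3493010/2562771 = -92/970475 - 3493010/2562771 = -3390114654682/2487105186225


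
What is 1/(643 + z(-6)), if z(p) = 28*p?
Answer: 1/475 ≈ 0.0021053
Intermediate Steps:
1/(643 + z(-6)) = 1/(643 + 28*(-6)) = 1/(643 - 168) = 1/475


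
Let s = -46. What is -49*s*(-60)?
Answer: -135240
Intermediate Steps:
-49*s*(-60) = -49*(-46)*(-60) = 2254*(-60) = -135240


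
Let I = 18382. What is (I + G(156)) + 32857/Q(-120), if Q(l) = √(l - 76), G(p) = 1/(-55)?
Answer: 1011009/55 - 32857*I/14 ≈ 18382.0 - 2346.9*I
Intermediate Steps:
G(p) = -1/55
Q(l) = √(-76 + l)
(I + G(156)) + 32857/Q(-120) = (18382 - 1/55) + 32857/(√(-76 - 120)) = 1011009/55 + 32857/(√(-196)) = 1011009/55 + 32857/((14*I)) = 1011009/55 + 32857*(-I/14) = 1011009/55 - 32857*I/14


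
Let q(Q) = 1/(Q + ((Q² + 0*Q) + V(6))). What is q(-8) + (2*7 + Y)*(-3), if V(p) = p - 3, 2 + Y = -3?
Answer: -1592/59 ≈ -26.983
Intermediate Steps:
Y = -5 (Y = -2 - 3 = -5)
V(p) = -3 + p
q(Q) = 1/(3 + Q + Q²) (q(Q) = 1/(Q + ((Q² + 0*Q) + (-3 + 6))) = 1/(Q + ((Q² + 0) + 3)) = 1/(Q + (Q² + 3)) = 1/(Q + (3 + Q²)) = 1/(3 + Q + Q²))
q(-8) + (2*7 + Y)*(-3) = 1/(3 - 8 + (-8)²) + (2*7 - 5)*(-3) = 1/(3 - 8 + 64) + (14 - 5)*(-3) = 1/59 + 9*(-3) = 1/59 - 27 = -1592/59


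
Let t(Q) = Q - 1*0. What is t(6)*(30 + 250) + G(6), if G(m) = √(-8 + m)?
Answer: 1680 + I*√2 ≈ 1680.0 + 1.4142*I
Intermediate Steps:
t(Q) = Q (t(Q) = Q + 0 = Q)
t(6)*(30 + 250) + G(6) = 6*(30 + 250) + √(-8 + 6) = 6*280 + √(-2) = 1680 + I*√2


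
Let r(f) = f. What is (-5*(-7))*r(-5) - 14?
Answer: -189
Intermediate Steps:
(-5*(-7))*r(-5) - 14 = -5*(-7)*(-5) - 14 = 35*(-5) - 14 = -175 - 14 = -189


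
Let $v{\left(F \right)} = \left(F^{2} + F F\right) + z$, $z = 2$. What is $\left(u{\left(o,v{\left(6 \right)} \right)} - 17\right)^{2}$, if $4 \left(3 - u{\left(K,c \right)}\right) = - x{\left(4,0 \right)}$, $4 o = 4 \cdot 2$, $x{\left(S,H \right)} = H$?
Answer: $196$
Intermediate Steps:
$v{\left(F \right)} = 2 + 2 F^{2}$ ($v{\left(F \right)} = \left(F^{2} + F F\right) + 2 = \left(F^{2} + F^{2}\right) + 2 = 2 F^{2} + 2 = 2 + 2 F^{2}$)
$o = 2$ ($o = \frac{4 \cdot 2}{4} = \frac{1}{4} \cdot 8 = 2$)
$u{\left(K,c \right)} = 3$ ($u{\left(K,c \right)} = 3 - \frac{\left(-1\right) 0}{4} = 3 - 0 = 3 + 0 = 3$)
$\left(u{\left(o,v{\left(6 \right)} \right)} - 17\right)^{2} = \left(3 - 17\right)^{2} = \left(-14\right)^{2} = 196$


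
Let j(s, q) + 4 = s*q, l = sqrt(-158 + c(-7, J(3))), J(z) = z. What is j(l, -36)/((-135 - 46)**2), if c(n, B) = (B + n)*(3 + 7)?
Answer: -4/32761 - 108*I*sqrt(22)/32761 ≈ -0.0001221 - 0.015462*I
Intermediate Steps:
c(n, B) = 10*B + 10*n (c(n, B) = (B + n)*10 = 10*B + 10*n)
l = 3*I*sqrt(22) (l = sqrt(-158 + (10*3 + 10*(-7))) = sqrt(-158 + (30 - 70)) = sqrt(-158 - 40) = sqrt(-198) = 3*I*sqrt(22) ≈ 14.071*I)
j(s, q) = -4 + q*s (j(s, q) = -4 + s*q = -4 + q*s)
j(l, -36)/((-135 - 46)**2) = (-4 - 108*I*sqrt(22))/((-135 - 46)**2) = (-4 - 108*I*sqrt(22))/((-181)**2) = (-4 - 108*I*sqrt(22))/32761 = (-4 - 108*I*sqrt(22))*(1/32761) = -4/32761 - 108*I*sqrt(22)/32761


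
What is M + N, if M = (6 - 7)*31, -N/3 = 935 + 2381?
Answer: -9979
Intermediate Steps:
N = -9948 (N = -3*(935 + 2381) = -3*3316 = -9948)
M = -31 (M = -1*31 = -31)
M + N = -31 - 9948 = -9979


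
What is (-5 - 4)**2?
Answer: 81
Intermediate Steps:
(-5 - 4)**2 = (-9)**2 = 81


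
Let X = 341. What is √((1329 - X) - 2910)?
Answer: 31*I*√2 ≈ 43.841*I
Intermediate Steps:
√((1329 - X) - 2910) = √((1329 - 1*341) - 2910) = √((1329 - 341) - 2910) = √(988 - 2910) = √(-1922) = 31*I*√2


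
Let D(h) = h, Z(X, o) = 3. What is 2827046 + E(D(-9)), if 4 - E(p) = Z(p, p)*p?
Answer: 2827077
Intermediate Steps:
E(p) = 4 - 3*p
2827046 + E(D(-9)) = 2827046 + (4 - 3*(-9)) = 2827046 + (4 + 27) = 2827046 + 31 = 2827077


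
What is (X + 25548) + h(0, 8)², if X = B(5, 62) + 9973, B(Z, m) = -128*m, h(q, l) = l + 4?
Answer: 27729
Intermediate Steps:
h(q, l) = 4 + l
X = 2037 (X = -128*62 + 9973 = -7936 + 9973 = 2037)
(X + 25548) + h(0, 8)² = (2037 + 25548) + (4 + 8)² = 27585 + 12² = 27585 + 144 = 27729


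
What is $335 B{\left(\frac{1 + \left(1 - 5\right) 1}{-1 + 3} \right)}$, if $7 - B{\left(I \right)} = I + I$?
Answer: $3350$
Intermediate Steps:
$B{\left(I \right)} = 7 - 2 I$ ($B{\left(I \right)} = 7 - \left(I + I\right) = 7 - 2 I$)
$335 B{\left(\frac{1 + \left(1 - 5\right) 1}{-1 + 3} \right)} = 335 \left(7 - 2 \frac{1 + \left(1 - 5\right) 1}{-1 + 3}\right) = 335 \left(7 - 2 \frac{1 - 4}{2}\right) = 335 \left(7 - 2 \left(1 - 4\right) \frac{1}{2}\right) = 335 \left(7 - 2 \left(\left(-3\right) \frac{1}{2}\right)\right) = 335 \left(7 - -3\right) = 335 \left(7 + 3\right) = 335 \cdot 10 = 3350$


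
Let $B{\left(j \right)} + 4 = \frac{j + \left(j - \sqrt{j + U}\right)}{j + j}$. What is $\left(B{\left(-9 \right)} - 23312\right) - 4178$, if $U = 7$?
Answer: $-27493 + \frac{i \sqrt{2}}{18} \approx -27493.0 + 0.078567 i$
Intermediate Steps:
$B{\left(j \right)} = -4 + \frac{- \sqrt{7 + j} + 2 j}{2 j}$ ($B{\left(j \right)} = -4 + \frac{j + \left(j - \sqrt{j + 7}\right)}{j + j} = -4 + \frac{j + \left(j - \sqrt{7 + j}\right)}{2 j} = -4 + \left(- \sqrt{7 + j} + 2 j\right) \frac{1}{2 j} = -4 + \frac{- \sqrt{7 + j} + 2 j}{2 j}$)
$\left(B{\left(-9 \right)} - 23312\right) - 4178 = \left(\left(-3 - \frac{\sqrt{7 - 9}}{2 \left(-9\right)}\right) - 23312\right) - 4178 = \left(\left(-3 - - \frac{\sqrt{-2}}{18}\right) - 23312\right) - 4178 = \left(\left(-3 - - \frac{i \sqrt{2}}{18}\right) - 23312\right) - 4178 = \left(\left(-3 + \frac{i \sqrt{2}}{18}\right) - 23312\right) - 4178 = \left(-23315 + \frac{i \sqrt{2}}{18}\right) - 4178 = -27493 + \frac{i \sqrt{2}}{18}$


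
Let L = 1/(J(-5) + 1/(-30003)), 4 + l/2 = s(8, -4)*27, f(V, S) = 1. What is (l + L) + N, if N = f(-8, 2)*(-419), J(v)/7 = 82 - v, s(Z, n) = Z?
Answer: 91389133/18271826 ≈ 5.0016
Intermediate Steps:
l = 424 (l = -8 + 2*(8*27) = -8 + 2*216 = -8 + 432 = 424)
J(v) = 574 - 7*v (J(v) = 7*(82 - v) = 574 - 7*v)
L = 30003/18271826 (L = 1/((574 - 7*(-5)) + 1/(-30003)) = 1/((574 + 35) - 1/30003) = 1/(609 - 1/30003) = 1/(18271826/30003) = 30003/18271826 ≈ 0.0016420)
N = -419 (N = 1*(-419) = -419)
(l + L) + N = (424 + 30003/18271826) - 419 = 7747284227/18271826 - 419 = 91389133/18271826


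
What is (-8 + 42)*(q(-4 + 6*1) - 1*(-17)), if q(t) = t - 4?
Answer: 510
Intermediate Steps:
q(t) = -4 + t
(-8 + 42)*(q(-4 + 6*1) - 1*(-17)) = (-8 + 42)*((-4 + (-4 + 6*1)) - 1*(-17)) = 34*((-4 + (-4 + 6)) + 17) = 34*((-4 + 2) + 17) = 34*(-2 + 17) = 34*15 = 510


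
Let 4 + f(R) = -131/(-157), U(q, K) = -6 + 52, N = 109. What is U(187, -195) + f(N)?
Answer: 6725/157 ≈ 42.834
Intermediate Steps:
U(q, K) = 46
f(R) = -497/157 (f(R) = -4 - 131/(-157) = -4 - 131*(-1/157) = -4 + 131/157 = -497/157)
U(187, -195) + f(N) = 46 - 497/157 = 6725/157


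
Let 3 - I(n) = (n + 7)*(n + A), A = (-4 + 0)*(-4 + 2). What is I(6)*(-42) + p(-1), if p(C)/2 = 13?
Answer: 7544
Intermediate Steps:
p(C) = 26 (p(C) = 2*13 = 26)
A = 8 (A = -4*(-2) = 8)
I(n) = 3 - (7 + n)*(8 + n) (I(n) = 3 - (n + 7)*(n + 8) = 3 - (7 + n)*(8 + n))
I(6)*(-42) + p(-1) = (-53 - 1*6**2 - 15*6)*(-42) + 26 = (-53 - 1*36 - 90)*(-42) + 26 = (-53 - 36 - 90)*(-42) + 26 = -179*(-42) + 26 = 7518 + 26 = 7544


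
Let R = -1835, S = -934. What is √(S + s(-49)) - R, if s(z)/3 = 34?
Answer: 1835 + 8*I*√13 ≈ 1835.0 + 28.844*I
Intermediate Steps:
s(z) = 102 (s(z) = 3*34 = 102)
√(S + s(-49)) - R = √(-934 + 102) - 1*(-1835) = √(-832) + 1835 = 8*I*√13 + 1835 = 1835 + 8*I*√13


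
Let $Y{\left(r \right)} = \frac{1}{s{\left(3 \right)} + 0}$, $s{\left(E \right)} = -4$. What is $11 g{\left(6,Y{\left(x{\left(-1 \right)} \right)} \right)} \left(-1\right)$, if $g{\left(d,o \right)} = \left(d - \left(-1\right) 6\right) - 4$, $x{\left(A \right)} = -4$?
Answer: $-88$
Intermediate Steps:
$Y{\left(r \right)} = - \frac{1}{4}$ ($Y{\left(r \right)} = \frac{1}{-4 + 0} = \frac{1}{-4} = - \frac{1}{4}$)
$g{\left(d,o \right)} = 2 + d$ ($g{\left(d,o \right)} = \left(d - -6\right) - 4 = \left(d + 6\right) - 4 = \left(6 + d\right) - 4 = 2 + d$)
$11 g{\left(6,Y{\left(x{\left(-1 \right)} \right)} \right)} \left(-1\right) = 11 \left(2 + 6\right) \left(-1\right) = 11 \cdot 8 \left(-1\right) = 88 \left(-1\right) = -88$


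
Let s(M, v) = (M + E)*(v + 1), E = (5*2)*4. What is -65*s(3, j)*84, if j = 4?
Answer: -1173900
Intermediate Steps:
E = 40 (E = 10*4 = 40)
s(M, v) = (1 + v)*(40 + M) (s(M, v) = (M + 40)*(v + 1) = (40 + M)*(1 + v) = (1 + v)*(40 + M))
-65*s(3, j)*84 = -65*(40 + 3 + 40*4 + 3*4)*84 = -65*(40 + 3 + 160 + 12)*84 = -65*215*84 = -13975*84 = -1173900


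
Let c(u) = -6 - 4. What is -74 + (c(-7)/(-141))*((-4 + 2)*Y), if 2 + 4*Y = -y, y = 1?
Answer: -3473/47 ≈ -73.894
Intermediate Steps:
Y = -¾ (Y = -½ + (-1*1)/4 = -½ + (¼)*(-1) = -½ - ¼ = -¾ ≈ -0.75000)
c(u) = -10
-74 + (c(-7)/(-141))*((-4 + 2)*Y) = -74 + (-10/(-141))*((-4 + 2)*(-¾)) = -74 + (-10*(-1/141))*(-2*(-¾)) = -74 + (10/141)*(3/2) = -74 + 5/47 = -3473/47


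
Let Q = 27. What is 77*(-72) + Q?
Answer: -5517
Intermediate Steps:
77*(-72) + Q = 77*(-72) + 27 = -5544 + 27 = -5517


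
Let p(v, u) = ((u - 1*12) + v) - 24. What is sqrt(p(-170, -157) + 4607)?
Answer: 2*sqrt(1061) ≈ 65.146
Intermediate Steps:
p(v, u) = -36 + u + v (p(v, u) = ((u - 12) + v) - 24 = ((-12 + u) + v) - 24 = (-12 + u + v) - 24 = -36 + u + v)
sqrt(p(-170, -157) + 4607) = sqrt((-36 - 157 - 170) + 4607) = sqrt(-363 + 4607) = sqrt(4244) = 2*sqrt(1061)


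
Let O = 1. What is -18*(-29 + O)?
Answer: 504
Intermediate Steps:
-18*(-29 + O) = -18*(-29 + 1) = -18*(-28) = 504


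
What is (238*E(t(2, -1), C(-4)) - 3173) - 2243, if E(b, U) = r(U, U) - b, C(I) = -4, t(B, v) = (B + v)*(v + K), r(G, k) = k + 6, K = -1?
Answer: -4464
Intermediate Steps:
r(G, k) = 6 + k
t(B, v) = (-1 + v)*(B + v) (t(B, v) = (B + v)*(v - 1) = (B + v)*(-1 + v) = (-1 + v)*(B + v))
E(b, U) = 6 + U - b (E(b, U) = (6 + U) - b = 6 + U - b)
(238*E(t(2, -1), C(-4)) - 3173) - 2243 = (238*(6 - 4 - ((-1)**2 - 1*2 - 1*(-1) + 2*(-1))) - 3173) - 2243 = (238*(6 - 4 - (1 - 2 + 1 - 2)) - 3173) - 2243 = (238*(6 - 4 - 1*(-2)) - 3173) - 2243 = (238*(6 - 4 + 2) - 3173) - 2243 = (238*4 - 3173) - 2243 = (952 - 3173) - 2243 = -2221 - 2243 = -4464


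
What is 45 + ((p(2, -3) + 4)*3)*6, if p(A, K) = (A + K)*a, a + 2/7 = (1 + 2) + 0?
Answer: 477/7 ≈ 68.143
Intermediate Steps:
a = 19/7 (a = -2/7 + ((1 + 2) + 0) = -2/7 + (3 + 0) = -2/7 + 3 = 19/7 ≈ 2.7143)
p(A, K) = 19*A/7 + 19*K/7 (p(A, K) = (A + K)*(19/7) = 19*A/7 + 19*K/7)
45 + ((p(2, -3) + 4)*3)*6 = 45 + ((((19/7)*2 + (19/7)*(-3)) + 4)*3)*6 = 45 + (((38/7 - 57/7) + 4)*3)*6 = 45 + ((-19/7 + 4)*3)*6 = 45 + ((9/7)*3)*6 = 45 + (27/7)*6 = 45 + 162/7 = 477/7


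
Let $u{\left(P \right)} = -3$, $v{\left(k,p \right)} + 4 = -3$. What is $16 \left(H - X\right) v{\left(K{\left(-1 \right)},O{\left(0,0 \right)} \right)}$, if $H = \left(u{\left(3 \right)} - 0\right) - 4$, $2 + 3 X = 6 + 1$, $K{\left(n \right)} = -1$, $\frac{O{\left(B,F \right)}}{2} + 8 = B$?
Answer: $\frac{2912}{3} \approx 970.67$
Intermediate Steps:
$O{\left(B,F \right)} = -16 + 2 B$
$v{\left(k,p \right)} = -7$ ($v{\left(k,p \right)} = -4 - 3 = -7$)
$X = \frac{5}{3}$ ($X = - \frac{2}{3} + \frac{6 + 1}{3} = - \frac{2}{3} + \frac{1}{3} \cdot 7 = - \frac{2}{3} + \frac{7}{3} = \frac{5}{3} \approx 1.6667$)
$H = -7$ ($H = \left(-3 - 0\right) - 4 = \left(-3 + 0\right) - 4 = -3 - 4 = -7$)
$16 \left(H - X\right) v{\left(K{\left(-1 \right)},O{\left(0,0 \right)} \right)} = 16 \left(-7 - \frac{5}{3}\right) \left(-7\right) = 16 \left(- \frac{26}{3}\right) \left(-7\right) = \left(- \frac{416}{3}\right) \left(-7\right) = \frac{2912}{3}$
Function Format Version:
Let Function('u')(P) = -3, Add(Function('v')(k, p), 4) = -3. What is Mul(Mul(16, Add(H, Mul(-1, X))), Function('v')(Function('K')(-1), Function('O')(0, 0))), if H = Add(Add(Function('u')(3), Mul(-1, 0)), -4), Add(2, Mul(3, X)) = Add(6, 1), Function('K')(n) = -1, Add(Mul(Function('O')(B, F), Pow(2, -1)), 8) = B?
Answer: Rational(2912, 3) ≈ 970.67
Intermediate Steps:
Function('O')(B, F) = Add(-16, Mul(2, B))
Function('v')(k, p) = -7 (Function('v')(k, p) = Add(-4, -3) = -7)
X = Rational(5, 3) (X = Add(Rational(-2, 3), Mul(Rational(1, 3), Add(6, 1))) = Add(Rational(-2, 3), Mul(Rational(1, 3), 7)) = Add(Rational(-2, 3), Rational(7, 3)) = Rational(5, 3) ≈ 1.6667)
H = -7 (H = Add(Add(-3, Mul(-1, 0)), -4) = Add(Add(-3, 0), -4) = Add(-3, -4) = -7)
Mul(Mul(16, Add(H, Mul(-1, X))), Function('v')(Function('K')(-1), Function('O')(0, 0))) = Mul(Mul(16, Add(-7, Mul(-1, Rational(5, 3)))), -7) = Mul(Mul(16, Add(-7, Rational(-5, 3))), -7) = Mul(Mul(16, Rational(-26, 3)), -7) = Mul(Rational(-416, 3), -7) = Rational(2912, 3)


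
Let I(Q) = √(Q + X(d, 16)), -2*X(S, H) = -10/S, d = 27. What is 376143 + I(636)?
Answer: 376143 + √51531/9 ≈ 3.7617e+5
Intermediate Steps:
X(S, H) = 5/S (X(S, H) = -(-5)/S = 5/S)
I(Q) = √(5/27 + Q) (I(Q) = √(Q + 5/27) = √(5/27 + Q))
376143 + I(636) = 376143 + √(15 + 81*636)/9 = 376143 + √(15 + 51516)/9 = 376143 + √51531/9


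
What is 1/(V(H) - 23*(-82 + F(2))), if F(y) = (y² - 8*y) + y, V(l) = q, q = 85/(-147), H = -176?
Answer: 147/310967 ≈ 0.00047272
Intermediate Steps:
q = -85/147 (q = 85*(-1/147) = -85/147 ≈ -0.57823)
V(l) = -85/147
F(y) = y² - 7*y
1/(V(H) - 23*(-82 + F(2))) = 1/(-85/147 - 23*(-82 + 2*(-7 + 2))) = 1/(-85/147 - 23*(-82 + 2*(-5))) = 1/(-85/147 - 23*(-82 - 10)) = 1/(-85/147 - 23*(-92)) = 1/(-85/147 + 2116) = 1/(310967/147) = 147/310967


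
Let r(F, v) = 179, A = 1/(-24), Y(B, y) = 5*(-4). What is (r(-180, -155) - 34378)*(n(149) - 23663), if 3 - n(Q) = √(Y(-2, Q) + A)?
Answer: 809148340 + 34199*I*√2886/12 ≈ 8.0915e+8 + 1.531e+5*I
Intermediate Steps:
Y(B, y) = -20
A = -1/24 ≈ -0.041667
n(Q) = 3 - I*√2886/12 (n(Q) = 3 - √(-20 - 1/24) = 3 - √(-481/24) = 3 - I*√2886/12)
(r(-180, -155) - 34378)*(n(149) - 23663) = (179 - 34378)*((3 - I*√2886/12) - 23663) = -34199*(-23660 - I*√2886/12) = 809148340 + 34199*I*√2886/12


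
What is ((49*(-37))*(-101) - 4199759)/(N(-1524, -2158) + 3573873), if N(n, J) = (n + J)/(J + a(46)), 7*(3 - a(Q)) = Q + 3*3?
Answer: -30406010220/27054231497 ≈ -1.1239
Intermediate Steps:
a(Q) = 12/7 - Q/7 (a(Q) = 3 - (Q + 3*3)/7 = 3 - (Q + 9)/7 = 3 - (9 + Q)/7 = 3 + (-9/7 - Q/7) = 12/7 - Q/7)
N(n, J) = (J + n)/(-34/7 + J) (N(n, J) = (n + J)/(J + (12/7 - 1/7*46)) = (J + n)/(J + (12/7 - 46/7)) = (J + n)/(J - 34/7) = (J + n)/(-34/7 + J))
((49*(-37))*(-101) - 4199759)/(N(-1524, -2158) + 3573873) = ((49*(-37))*(-101) - 4199759)/(7*(-2158 - 1524)/(-34 + 7*(-2158)) + 3573873) = (-1813*(-101) - 4199759)/(7*(-3682)/(-34 - 15106) + 3573873) = (183113 - 4199759)/(7*(-3682)/(-15140) + 3573873) = -4016646/(7*(-1/15140)*(-3682) + 3573873) = -4016646/(12887/7570 + 3573873) = -4016646/27054231497/7570 = -4016646*7570/27054231497 = -30406010220/27054231497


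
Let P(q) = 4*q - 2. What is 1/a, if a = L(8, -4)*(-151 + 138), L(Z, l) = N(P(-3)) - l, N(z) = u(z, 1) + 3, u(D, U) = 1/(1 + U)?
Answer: -2/195 ≈ -0.010256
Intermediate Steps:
P(q) = -2 + 4*q
N(z) = 7/2 (N(z) = 1/(1 + 1) + 3 = 1/2 + 3 = ½ + 3 = 7/2)
L(Z, l) = 7/2 - l
a = -195/2 (a = (7/2 - 1*(-4))*(-151 + 138) = (7/2 + 4)*(-13) = (15/2)*(-13) = -195/2 ≈ -97.500)
1/a = 1/(-195/2) = -2/195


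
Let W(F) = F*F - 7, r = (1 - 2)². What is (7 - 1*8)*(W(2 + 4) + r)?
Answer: -30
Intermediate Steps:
r = 1 (r = (-1)² = 1)
W(F) = -7 + F² (W(F) = F² - 7 = -7 + F²)
(7 - 1*8)*(W(2 + 4) + r) = (7 - 1*8)*((-7 + (2 + 4)²) + 1) = (7 - 8)*((-7 + 6²) + 1) = -((-7 + 36) + 1) = -(29 + 1) = -1*30 = -30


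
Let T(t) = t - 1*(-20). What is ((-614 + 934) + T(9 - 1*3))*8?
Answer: 2768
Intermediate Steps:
T(t) = 20 + t (T(t) = t + 20 = 20 + t)
((-614 + 934) + T(9 - 1*3))*8 = ((-614 + 934) + (20 + (9 - 1*3)))*8 = (320 + (20 + (9 - 3)))*8 = (320 + (20 + 6))*8 = (320 + 26)*8 = 346*8 = 2768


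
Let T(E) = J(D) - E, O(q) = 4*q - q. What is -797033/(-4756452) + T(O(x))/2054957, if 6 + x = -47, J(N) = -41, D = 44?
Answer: 1638429803917/9774304332564 ≈ 0.16763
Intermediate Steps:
x = -53 (x = -6 - 47 = -53)
O(q) = 3*q
T(E) = -41 - E
-797033/(-4756452) + T(O(x))/2054957 = -797033/(-4756452) + (-41 - 3*(-53))/2054957 = -797033*(-1/4756452) + (-41 - 1*(-159))*(1/2054957) = 797033/4756452 + (-41 + 159)*(1/2054957) = 797033/4756452 + 118*(1/2054957) = 797033/4756452 + 118/2054957 = 1638429803917/9774304332564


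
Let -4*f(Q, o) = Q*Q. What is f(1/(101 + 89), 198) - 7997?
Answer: -1154766801/144400 ≈ -7997.0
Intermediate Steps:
f(Q, o) = -Q**2/4 (f(Q, o) = -Q*Q/4 = -Q**2/4)
f(1/(101 + 89), 198) - 7997 = -1/(4*(101 + 89)**2) - 7997 = -(1/190)**2/4 - 7997 = -1/4*1/36100 - 7997 = -1/144400 - 7997 = -1154766801/144400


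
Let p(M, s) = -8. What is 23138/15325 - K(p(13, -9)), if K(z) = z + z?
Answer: 268338/15325 ≈ 17.510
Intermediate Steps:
K(z) = 2*z
23138/15325 - K(p(13, -9)) = 23138/15325 - 2*(-8) = 23138*(1/15325) - 1*(-16) = 23138/15325 + 16 = 268338/15325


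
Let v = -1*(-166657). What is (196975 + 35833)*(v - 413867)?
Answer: -57552465680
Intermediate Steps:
v = 166657
(196975 + 35833)*(v - 413867) = (196975 + 35833)*(166657 - 413867) = 232808*(-247210) = -57552465680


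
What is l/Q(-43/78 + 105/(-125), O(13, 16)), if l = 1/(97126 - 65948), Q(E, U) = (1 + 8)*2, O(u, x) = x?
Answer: 1/561204 ≈ 1.7819e-6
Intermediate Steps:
Q(E, U) = 18 (Q(E, U) = 9*2 = 18)
l = 1/31178 ≈ 3.2074e-5
l/Q(-43/78 + 105/(-125), O(13, 16)) = (1/31178)/18 = (1/31178)*(1/18) = 1/561204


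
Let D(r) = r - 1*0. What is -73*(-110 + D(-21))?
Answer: 9563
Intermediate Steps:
D(r) = r (D(r) = r + 0 = r)
-73*(-110 + D(-21)) = -73*(-110 - 21) = -73*(-131) = 9563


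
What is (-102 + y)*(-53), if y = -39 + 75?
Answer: 3498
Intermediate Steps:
y = 36
(-102 + y)*(-53) = (-102 + 36)*(-53) = -66*(-53) = 3498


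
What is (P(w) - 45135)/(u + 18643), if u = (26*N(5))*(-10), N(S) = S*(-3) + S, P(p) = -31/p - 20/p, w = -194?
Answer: -2918713/1373714 ≈ -2.1247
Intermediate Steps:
P(p) = -51/p
N(S) = -2*S (N(S) = -3*S + S = -2*S)
u = 2600 (u = (26*(-2*5))*(-10) = (26*(-10))*(-10) = -260*(-10) = 2600)
(P(w) - 45135)/(u + 18643) = (-51/(-194) - 45135)/(2600 + 18643) = (-51*(-1/194) - 45135)/21243 = (51/194 - 45135)*(1/21243) = -8756139/194*1/21243 = -2918713/1373714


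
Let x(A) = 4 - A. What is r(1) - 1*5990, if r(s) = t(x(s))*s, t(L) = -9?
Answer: -5999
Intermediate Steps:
r(s) = -9*s
r(1) - 1*5990 = -9*1 - 1*5990 = -9 - 5990 = -5999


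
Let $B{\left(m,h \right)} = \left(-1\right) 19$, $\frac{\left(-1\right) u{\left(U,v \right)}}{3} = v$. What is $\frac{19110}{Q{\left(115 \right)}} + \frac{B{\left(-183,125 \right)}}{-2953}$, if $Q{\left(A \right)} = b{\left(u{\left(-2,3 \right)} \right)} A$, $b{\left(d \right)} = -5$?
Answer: $- \frac{11284181}{339595} \approx -33.228$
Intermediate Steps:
$u{\left(U,v \right)} = - 3 v$
$B{\left(m,h \right)} = -19$
$Q{\left(A \right)} = - 5 A$
$\frac{19110}{Q{\left(115 \right)}} + \frac{B{\left(-183,125 \right)}}{-2953} = \frac{19110}{\left(-5\right) 115} - \frac{19}{-2953} = \frac{19110}{-575} - - \frac{19}{2953} = 19110 \left(- \frac{1}{575}\right) + \frac{19}{2953} = - \frac{3822}{115} + \frac{19}{2953} = - \frac{11284181}{339595}$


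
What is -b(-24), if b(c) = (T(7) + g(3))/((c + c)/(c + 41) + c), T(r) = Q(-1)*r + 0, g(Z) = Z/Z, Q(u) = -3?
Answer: -85/114 ≈ -0.74561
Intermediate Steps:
g(Z) = 1
T(r) = -3*r (T(r) = -3*r + 0 = -3*r)
b(c) = -20/(c + 2*c/(41 + c)) (b(c) = (-3*7 + 1)/((c + c)/(c + 41) + c) = (-21 + 1)/((2*c)/(41 + c) + c) = -20/(2*c/(41 + c) + c) = -20/(c + 2*c/(41 + c)))
-b(-24) = -20*(-41 - 1*(-24))/((-24)*(43 - 24)) = -20*(-1)*(-41 + 24)/(24*19) = -20*(-1)*(-17)/(24*19) = -1*85/114 = -85/114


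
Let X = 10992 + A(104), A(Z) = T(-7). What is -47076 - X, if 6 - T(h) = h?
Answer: -58081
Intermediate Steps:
T(h) = 6 - h
A(Z) = 13 (A(Z) = 6 - 1*(-7) = 6 + 7 = 13)
X = 11005 (X = 10992 + 13 = 11005)
-47076 - X = -47076 - 1*11005 = -47076 - 11005 = -58081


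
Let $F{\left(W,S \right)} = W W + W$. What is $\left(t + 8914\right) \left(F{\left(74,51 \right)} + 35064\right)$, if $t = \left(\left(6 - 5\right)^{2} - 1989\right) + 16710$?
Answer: $959952504$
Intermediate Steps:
$F{\left(W,S \right)} = W + W^{2}$ ($F{\left(W,S \right)} = W^{2} + W = W + W^{2}$)
$t = 14722$ ($t = \left(1^{2} - 1989\right) + 16710 = \left(1 - 1989\right) + 16710 = -1988 + 16710 = 14722$)
$\left(t + 8914\right) \left(F{\left(74,51 \right)} + 35064\right) = \left(14722 + 8914\right) \left(74 \left(1 + 74\right) + 35064\right) = 23636 \left(74 \cdot 75 + 35064\right) = 23636 \left(5550 + 35064\right) = 23636 \cdot 40614 = 959952504$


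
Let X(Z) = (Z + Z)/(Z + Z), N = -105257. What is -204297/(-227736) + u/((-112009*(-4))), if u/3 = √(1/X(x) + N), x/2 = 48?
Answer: 68099/75912 + 3*I*√26314/224018 ≈ 0.89708 + 0.0021724*I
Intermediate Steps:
x = 96 (x = 2*48 = 96)
X(Z) = 1 (X(Z) = (2*Z)/((2*Z)) = (2*Z)*(1/(2*Z)) = 1)
u = 6*I*√26314 (u = 3*√(1/1 - 105257) = 3*√(1 - 105257) = 3*√(-105256) = 3*(2*I*√26314) = 6*I*√26314 ≈ 973.29*I)
-204297/(-227736) + u/((-112009*(-4))) = -204297/(-227736) + (6*I*√26314)/((-112009*(-4))) = -204297*(-1/227736) + (6*I*√26314)/448036 = 68099/75912 + (6*I*√26314)*(1/448036) = 68099/75912 + 3*I*√26314/224018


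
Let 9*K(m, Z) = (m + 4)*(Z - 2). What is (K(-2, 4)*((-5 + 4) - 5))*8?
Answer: -64/3 ≈ -21.333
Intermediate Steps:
K(m, Z) = (-2 + Z)*(4 + m)/9 (K(m, Z) = ((m + 4)*(Z - 2))/9 = ((4 + m)*(-2 + Z))/9 = ((-2 + Z)*(4 + m))/9 = (-2 + Z)*(4 + m)/9)
(K(-2, 4)*((-5 + 4) - 5))*8 = ((-8/9 - 2/9*(-2) + (4/9)*4 + (⅑)*4*(-2))*((-5 + 4) - 5))*8 = ((-8/9 + 4/9 + 16/9 - 8/9)*(-1 - 5))*8 = ((4/9)*(-6))*8 = -8/3*8 = -64/3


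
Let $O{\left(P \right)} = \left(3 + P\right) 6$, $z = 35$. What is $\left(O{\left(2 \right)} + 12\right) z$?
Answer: $1470$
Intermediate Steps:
$O{\left(P \right)} = 18 + 6 P$
$\left(O{\left(2 \right)} + 12\right) z = \left(\left(18 + 6 \cdot 2\right) + 12\right) 35 = \left(\left(18 + 12\right) + 12\right) 35 = \left(30 + 12\right) 35 = 42 \cdot 35 = 1470$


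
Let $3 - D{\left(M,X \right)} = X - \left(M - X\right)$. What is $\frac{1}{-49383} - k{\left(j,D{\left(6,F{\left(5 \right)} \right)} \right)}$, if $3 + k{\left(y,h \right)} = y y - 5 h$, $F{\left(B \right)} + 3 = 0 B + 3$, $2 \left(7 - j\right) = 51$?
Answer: $- \frac{58123795}{197532} \approx -294.25$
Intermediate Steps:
$j = - \frac{37}{2}$ ($j = 7 - \frac{51}{2} = - \frac{37}{2} \approx -18.5$)
$F{\left(B \right)} = 0$ ($F{\left(B \right)} = -3 + \left(0 B + 3\right) = -3 + \left(0 + 3\right) = -3 + 3 = 0$)
$D{\left(M,X \right)} = 3 + M - 2 X$ ($D{\left(M,X \right)} = 3 - \left(X - \left(M - X\right)\right) = 3 - \left(- M + 2 X\right) = 3 + \left(M - 2 X\right) = 3 + M - 2 X$)
$k{\left(y,h \right)} = -3 + y^{2} - 5 h$ ($k{\left(y,h \right)} = -3 - \left(5 h - y y\right) = -3 - \left(- y^{2} + 5 h\right) = -3 + y^{2} - 5 h$)
$\frac{1}{-49383} - k{\left(j,D{\left(6,F{\left(5 \right)} \right)} \right)} = \frac{1}{-49383} - \left(-3 + \left(- \frac{37}{2}\right)^{2} - 5 \left(3 + 6 - 0\right)\right) = - \frac{1}{49383} - \left(-3 + \frac{1369}{4} - 5 \left(3 + 6 + 0\right)\right) = - \frac{1}{49383} - \left(-3 + \frac{1369}{4} - 45\right) = - \frac{1}{49383} - \frac{1177}{4} = - \frac{58123795}{197532}$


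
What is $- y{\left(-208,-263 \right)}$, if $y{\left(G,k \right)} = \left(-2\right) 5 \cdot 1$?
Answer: $10$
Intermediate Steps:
$y{\left(G,k \right)} = -10$ ($y{\left(G,k \right)} = \left(-10\right) 1 = -10$)
$- y{\left(-208,-263 \right)} = \left(-1\right) \left(-10\right) = 10$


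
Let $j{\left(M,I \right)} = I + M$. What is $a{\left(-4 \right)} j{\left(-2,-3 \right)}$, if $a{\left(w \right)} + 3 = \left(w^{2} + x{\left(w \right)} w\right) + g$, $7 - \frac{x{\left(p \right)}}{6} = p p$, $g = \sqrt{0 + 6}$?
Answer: $-1145 - 5 \sqrt{6} \approx -1157.2$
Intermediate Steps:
$g = \sqrt{6} \approx 2.4495$
$x{\left(p \right)} = 42 - 6 p^{2}$ ($x{\left(p \right)} = 42 - 6 p p = 42 - 6 p^{2}$)
$a{\left(w \right)} = -3 + \sqrt{6} + w^{2} + w \left(42 - 6 w^{2}\right)$ ($a{\left(w \right)} = -3 + \left(\left(w^{2} + \left(42 - 6 w^{2}\right) w\right) + \sqrt{6}\right) = -3 + \left(\left(w^{2} + w \left(42 - 6 w^{2}\right)\right) + \sqrt{6}\right) = -3 + \left(\sqrt{6} + w^{2} + w \left(42 - 6 w^{2}\right)\right) = -3 + \sqrt{6} + w^{2} + w \left(42 - 6 w^{2}\right)$)
$a{\left(-4 \right)} j{\left(-2,-3 \right)} = \left(-3 + \sqrt{6} + \left(-4\right)^{2} - - 24 \left(-7 + \left(-4\right)^{2}\right)\right) \left(-3 - 2\right) = \left(-3 + \sqrt{6} + 16 - - 24 \left(-7 + 16\right)\right) \left(-5\right) = \left(-3 + \sqrt{6} + 16 - \left(-24\right) 9\right) \left(-5\right) = \left(-3 + \sqrt{6} + 16 + 216\right) \left(-5\right) = \left(229 + \sqrt{6}\right) \left(-5\right) = -1145 - 5 \sqrt{6}$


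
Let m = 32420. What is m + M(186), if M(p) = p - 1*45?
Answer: 32561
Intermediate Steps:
M(p) = -45 + p (M(p) = p - 45 = -45 + p)
m + M(186) = 32420 + (-45 + 186) = 32420 + 141 = 32561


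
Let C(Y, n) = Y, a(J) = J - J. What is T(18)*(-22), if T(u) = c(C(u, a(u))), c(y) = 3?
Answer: -66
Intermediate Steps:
a(J) = 0
T(u) = 3
T(18)*(-22) = 3*(-22) = -66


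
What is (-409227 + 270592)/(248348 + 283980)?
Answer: -138635/532328 ≈ -0.26043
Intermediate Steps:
(-409227 + 270592)/(248348 + 283980) = -138635/532328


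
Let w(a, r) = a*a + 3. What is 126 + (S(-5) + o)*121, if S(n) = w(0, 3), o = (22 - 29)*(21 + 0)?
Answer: -17298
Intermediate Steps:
w(a, r) = 3 + a² (w(a, r) = a² + 3 = 3 + a²)
o = -147 (o = -7*21 = -147)
S(n) = 3 (S(n) = 3 + 0² = 3 + 0 = 3)
126 + (S(-5) + o)*121 = 126 + (3 - 147)*121 = 126 - 144*121 = 126 - 17424 = -17298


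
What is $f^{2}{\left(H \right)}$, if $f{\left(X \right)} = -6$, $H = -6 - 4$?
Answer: $36$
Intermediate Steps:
$H = -10$ ($H = -6 - 4 = -10$)
$f^{2}{\left(H \right)} = \left(-6\right)^{2} = 36$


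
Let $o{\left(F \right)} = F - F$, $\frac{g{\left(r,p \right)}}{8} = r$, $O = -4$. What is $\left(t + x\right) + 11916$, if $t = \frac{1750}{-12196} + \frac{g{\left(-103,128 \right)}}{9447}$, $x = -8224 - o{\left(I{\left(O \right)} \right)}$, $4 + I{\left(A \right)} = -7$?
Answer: $\frac{212674728875}{57607806} \approx 3691.8$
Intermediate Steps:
$g{\left(r,p \right)} = 8 r$
$I{\left(A \right)} = -11$ ($I{\left(A \right)} = -4 - 7 = -11$)
$o{\left(F \right)} = 0$
$x = -8224$ ($x = -8224 - 0 = -8224 + 0 = -8224$)
$t = - \frac{13290877}{57607806}$ ($t = \frac{1750}{-12196} + \frac{8 \left(-103\right)}{9447} = 1750 \left(- \frac{1}{12196}\right) - \frac{824}{9447} = - \frac{875}{6098} - \frac{824}{9447} = - \frac{13290877}{57607806} \approx -0.23071$)
$\left(t + x\right) + 11916 = \left(- \frac{13290877}{57607806} - 8224\right) + 11916 = - \frac{473779887421}{57607806} + 11916 = \frac{212674728875}{57607806}$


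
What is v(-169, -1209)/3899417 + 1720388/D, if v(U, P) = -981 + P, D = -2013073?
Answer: -6712918843666/7849811078441 ≈ -0.85517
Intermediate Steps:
v(-169, -1209)/3899417 + 1720388/D = (-981 - 1209)/3899417 + 1720388/(-2013073) = -2190*1/3899417 + 1720388*(-1/2013073) = -2190/3899417 - 1720388/2013073 = -6712918843666/7849811078441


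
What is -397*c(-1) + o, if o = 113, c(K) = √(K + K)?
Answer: 113 - 397*I*√2 ≈ 113.0 - 561.44*I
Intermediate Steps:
c(K) = √2*√K (c(K) = √(2*K) = √2*√K)
-397*c(-1) + o = -397*√2*√(-1) + 113 = -397*√2*I + 113 = -397*I*√2 + 113 = 113 - 397*I*√2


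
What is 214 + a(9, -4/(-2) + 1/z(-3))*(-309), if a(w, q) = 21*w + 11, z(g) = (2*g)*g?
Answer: -61586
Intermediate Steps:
z(g) = 2*g**2
a(w, q) = 11 + 21*w
214 + a(9, -4/(-2) + 1/z(-3))*(-309) = 214 + (11 + 21*9)*(-309) = 214 + (11 + 189)*(-309) = 214 + 200*(-309) = 214 - 61800 = -61586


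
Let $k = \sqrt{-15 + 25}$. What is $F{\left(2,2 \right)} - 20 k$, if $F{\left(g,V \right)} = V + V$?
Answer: $4 - 20 \sqrt{10} \approx -59.246$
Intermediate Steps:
$F{\left(g,V \right)} = 2 V$
$k = \sqrt{10} \approx 3.1623$
$F{\left(2,2 \right)} - 20 k = 2 \cdot 2 - 20 \sqrt{10} = 4 - 20 \sqrt{10}$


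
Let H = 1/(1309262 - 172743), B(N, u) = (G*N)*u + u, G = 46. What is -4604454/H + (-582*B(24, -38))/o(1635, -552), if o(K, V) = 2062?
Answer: -5395273976531316/1031 ≈ -5.2330e+12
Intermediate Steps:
B(N, u) = u + 46*N*u (B(N, u) = (46*N)*u + u = 46*N*u + u = u + 46*N*u)
H = 1/1136519 ≈ 8.7988e-7
-4604454/H + (-582*B(24, -38))/o(1635, -552) = -4604454/1/1136519 - (-22116)*(1 + 46*24)/2062 = -4604454*1136519 - (-22116)*(1 + 1104)*(1/2062) = -5233049455626 - (-22116)*1105*(1/2062) = -5233049455626 - 582*(-41990)*(1/2062) = -5233049455626 + 24438180*(1/2062) = -5233049455626 + 12219090/1031 = -5395273976531316/1031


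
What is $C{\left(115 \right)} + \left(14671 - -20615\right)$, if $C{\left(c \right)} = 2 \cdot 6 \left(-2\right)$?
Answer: $35262$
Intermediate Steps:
$C{\left(c \right)} = -24$ ($C{\left(c \right)} = 12 \left(-2\right) = -24$)
$C{\left(115 \right)} + \left(14671 - -20615\right) = -24 + \left(14671 - -20615\right) = -24 + \left(14671 + 20615\right) = -24 + 35286 = 35262$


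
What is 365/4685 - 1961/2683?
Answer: -1641598/2513971 ≈ -0.65299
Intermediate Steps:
365/4685 - 1961/2683 = 365*(1/4685) - 1961*1/2683 = 73/937 - 1961/2683 = -1641598/2513971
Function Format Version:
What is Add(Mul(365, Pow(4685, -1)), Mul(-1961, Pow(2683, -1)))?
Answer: Rational(-1641598, 2513971) ≈ -0.65299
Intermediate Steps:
Add(Mul(365, Pow(4685, -1)), Mul(-1961, Pow(2683, -1))) = Add(Mul(365, Rational(1, 4685)), Mul(-1961, Rational(1, 2683))) = Add(Rational(73, 937), Rational(-1961, 2683)) = Rational(-1641598, 2513971)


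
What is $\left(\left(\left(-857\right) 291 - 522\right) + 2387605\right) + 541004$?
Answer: $2678700$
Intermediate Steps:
$\left(\left(\left(-857\right) 291 - 522\right) + 2387605\right) + 541004 = \left(\left(-249387 - 522\right) + 2387605\right) + 541004 = \left(-249909 + 2387605\right) + 541004 = 2137696 + 541004 = 2678700$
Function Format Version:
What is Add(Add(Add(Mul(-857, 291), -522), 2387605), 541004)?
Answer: 2678700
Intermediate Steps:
Add(Add(Add(Mul(-857, 291), -522), 2387605), 541004) = Add(Add(Add(-249387, -522), 2387605), 541004) = Add(Add(-249909, 2387605), 541004) = Add(2137696, 541004) = 2678700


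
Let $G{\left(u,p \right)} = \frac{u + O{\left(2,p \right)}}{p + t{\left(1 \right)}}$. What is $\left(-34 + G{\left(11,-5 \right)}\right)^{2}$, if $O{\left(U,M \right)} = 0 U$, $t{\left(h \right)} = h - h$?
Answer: $\frac{32761}{25} \approx 1310.4$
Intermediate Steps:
$t{\left(h \right)} = 0$
$O{\left(U,M \right)} = 0$
$G{\left(u,p \right)} = \frac{u}{p}$ ($G{\left(u,p \right)} = \frac{u + 0}{p + 0} = \frac{u}{p}$)
$\left(-34 + G{\left(11,-5 \right)}\right)^{2} = \left(-34 + \frac{11}{-5}\right)^{2} = \left(-34 + 11 \left(- \frac{1}{5}\right)\right)^{2} = \left(-34 - \frac{11}{5}\right)^{2} = \left(- \frac{181}{5}\right)^{2} = \frac{32761}{25}$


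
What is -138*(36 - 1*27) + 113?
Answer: -1129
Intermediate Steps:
-138*(36 - 1*27) + 113 = -138*(36 - 27) + 113 = -138*9 + 113 = -1242 + 113 = -1129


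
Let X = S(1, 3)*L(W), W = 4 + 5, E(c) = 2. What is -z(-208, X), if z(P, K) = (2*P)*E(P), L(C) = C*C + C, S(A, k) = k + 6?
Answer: 832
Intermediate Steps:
S(A, k) = 6 + k
W = 9
L(C) = C + C² (L(C) = C² + C = C + C²)
X = 810 (X = (6 + 3)*(9*(1 + 9)) = 9*(9*10) = 9*90 = 810)
z(P, K) = 4*P (z(P, K) = (2*P)*2 = 4*P)
-z(-208, X) = -4*(-208) = -1*(-832) = 832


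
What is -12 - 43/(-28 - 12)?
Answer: -437/40 ≈ -10.925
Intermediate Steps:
-12 - 43/(-28 - 12) = -12 - 43/(-40) = -12 - 1/40*(-43) = -12 + 43/40 = -437/40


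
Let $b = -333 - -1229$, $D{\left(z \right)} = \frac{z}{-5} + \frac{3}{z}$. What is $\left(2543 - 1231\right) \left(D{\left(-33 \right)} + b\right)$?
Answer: $\frac{65125056}{55} \approx 1.1841 \cdot 10^{6}$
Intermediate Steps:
$D{\left(z \right)} = \frac{3}{z} - \frac{z}{5}$ ($D{\left(z \right)} = z \left(- \frac{1}{5}\right) + \frac{3}{z} = - \frac{z}{5} + \frac{3}{z} = \frac{3}{z} - \frac{z}{5}$)
$b = 896$ ($b = -333 + 1229 = 896$)
$\left(2543 - 1231\right) \left(D{\left(-33 \right)} + b\right) = \left(2543 - 1231\right) \left(\left(\frac{3}{-33} - - \frac{33}{5}\right) + 896\right) = 1312 \left(\left(3 \left(- \frac{1}{33}\right) + \frac{33}{5}\right) + 896\right) = 1312 \left(\left(- \frac{1}{11} + \frac{33}{5}\right) + 896\right) = 1312 \left(\frac{358}{55} + 896\right) = 1312 \cdot \frac{49638}{55} = \frac{65125056}{55}$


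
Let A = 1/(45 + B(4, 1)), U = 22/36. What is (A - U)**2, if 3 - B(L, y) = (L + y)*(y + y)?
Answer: 10000/29241 ≈ 0.34199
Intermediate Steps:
B(L, y) = 3 - 2*y*(L + y) (B(L, y) = 3 - (L + y)*(y + y) = 3 - (L + y)*2*y = 3 - 2*y*(L + y))
U = 11/18 (U = 22*(1/36) = 11/18 ≈ 0.61111)
A = 1/38 (A = 1/(45 + (3 - 2*1**2 - 2*4*1)) = 1/(45 + (3 - 2*1 - 8)) = 1/(45 + (3 - 2 - 8)) = 1/(45 - 7) = 1/38 ≈ 0.026316)
(A - U)**2 = (1/38 - 1*11/18)**2 = (1/38 - 11/18)**2 = (-100/171)**2 = 10000/29241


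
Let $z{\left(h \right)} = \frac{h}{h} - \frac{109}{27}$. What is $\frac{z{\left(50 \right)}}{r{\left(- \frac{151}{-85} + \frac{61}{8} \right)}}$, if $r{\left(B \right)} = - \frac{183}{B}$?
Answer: $\frac{87371}{559980} \approx 0.15603$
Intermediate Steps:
$z{\left(h \right)} = - \frac{82}{27}$ ($z{\left(h \right)} = 1 - \frac{109}{27} = - \frac{82}{27}$)
$\frac{z{\left(50 \right)}}{r{\left(- \frac{151}{-85} + \frac{61}{8} \right)}} = - \frac{82}{27 \left(- \frac{183}{- \frac{151}{-85} + \frac{61}{8}}\right)} = - \frac{82}{27 \left(- \frac{183}{\left(-151\right) \left(- \frac{1}{85}\right) + 61 \cdot \frac{1}{8}}\right)} = - \frac{82}{27 \left(- \frac{183}{\frac{151}{85} + \frac{61}{8}}\right)} = - \frac{82}{27 \left(- \frac{183}{\frac{6393}{680}}\right)} = - \frac{82}{27 \left(\left(-183\right) \frac{680}{6393}\right)} = - \frac{82}{27 \left(- \frac{41480}{2131}\right)} = \left(- \frac{82}{27}\right) \left(- \frac{2131}{41480}\right) = \frac{87371}{559980}$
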